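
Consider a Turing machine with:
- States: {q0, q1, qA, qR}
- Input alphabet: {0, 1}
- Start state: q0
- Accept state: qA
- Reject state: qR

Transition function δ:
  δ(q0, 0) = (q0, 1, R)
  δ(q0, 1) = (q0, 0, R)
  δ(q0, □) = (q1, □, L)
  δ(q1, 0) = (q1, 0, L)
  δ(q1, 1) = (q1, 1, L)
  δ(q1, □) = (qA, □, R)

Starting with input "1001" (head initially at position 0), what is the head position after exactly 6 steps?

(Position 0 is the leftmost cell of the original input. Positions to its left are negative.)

Execution trace (head position shown):
Step 0: [q0]1001  (head at position 0)
Step 1: move right → 0[q0]001  (head at position 1)
Step 2: move right → 01[q0]01  (head at position 2)
Step 3: move right → 011[q0]1  (head at position 3)
Step 4: move right → 0110[q0]□  (head at position 4)
Step 5: move left → 011[q1]0□  (head at position 3)
Step 6: move left → 01[q1]10□  (head at position 2)

After 6 steps, the head is at position 2.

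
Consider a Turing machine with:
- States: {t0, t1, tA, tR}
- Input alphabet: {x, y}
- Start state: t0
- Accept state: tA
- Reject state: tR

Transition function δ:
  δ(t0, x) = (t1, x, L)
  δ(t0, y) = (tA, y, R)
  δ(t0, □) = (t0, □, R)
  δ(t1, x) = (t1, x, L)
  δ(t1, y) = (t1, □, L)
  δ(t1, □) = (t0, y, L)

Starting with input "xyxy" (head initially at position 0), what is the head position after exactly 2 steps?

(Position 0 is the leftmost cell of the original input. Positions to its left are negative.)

Execution trace (head position shown):
Step 0: [t0]xyxy  (head at position 0)
Step 1: move left → [t1]□xyxy  (head at position -1)
Step 2: move left → [t0]□yxyxy  (head at position -2)

After 2 steps, the head is at position -2.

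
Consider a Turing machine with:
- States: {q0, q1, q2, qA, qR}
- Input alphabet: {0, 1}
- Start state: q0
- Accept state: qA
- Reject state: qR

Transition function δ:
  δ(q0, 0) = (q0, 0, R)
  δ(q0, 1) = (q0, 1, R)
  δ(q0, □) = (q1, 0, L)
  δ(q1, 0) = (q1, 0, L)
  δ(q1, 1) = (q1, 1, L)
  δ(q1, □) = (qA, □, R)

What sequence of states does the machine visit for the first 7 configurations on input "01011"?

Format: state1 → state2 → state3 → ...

Execution trace:
Initial: [q0]01011
Step 1: δ(q0, 0) = (q0, 0, R) → 0[q0]1011
Step 2: δ(q0, 1) = (q0, 1, R) → 01[q0]011
Step 3: δ(q0, 0) = (q0, 0, R) → 010[q0]11
Step 4: δ(q0, 1) = (q0, 1, R) → 0101[q0]1
Step 5: δ(q0, 1) = (q0, 1, R) → 01011[q0]□
Step 6: δ(q0, □) = (q1, 0, L) → 0101[q1]10

State sequence: q0 → q0 → q0 → q0 → q0 → q0 → q1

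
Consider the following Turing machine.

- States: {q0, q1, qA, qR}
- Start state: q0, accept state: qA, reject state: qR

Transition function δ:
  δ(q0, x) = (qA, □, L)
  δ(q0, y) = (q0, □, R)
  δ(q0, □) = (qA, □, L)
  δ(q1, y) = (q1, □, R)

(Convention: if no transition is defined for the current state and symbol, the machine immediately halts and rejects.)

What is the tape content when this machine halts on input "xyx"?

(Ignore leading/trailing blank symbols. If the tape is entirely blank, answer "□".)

Execution trace:
Initial: [q0]xyx
Step 1: δ(q0, x) = (qA, □, L) → [qA]□□yx

The machine reaches the accept state qA and halts.

Final tape (ignoring leading/trailing blanks): yx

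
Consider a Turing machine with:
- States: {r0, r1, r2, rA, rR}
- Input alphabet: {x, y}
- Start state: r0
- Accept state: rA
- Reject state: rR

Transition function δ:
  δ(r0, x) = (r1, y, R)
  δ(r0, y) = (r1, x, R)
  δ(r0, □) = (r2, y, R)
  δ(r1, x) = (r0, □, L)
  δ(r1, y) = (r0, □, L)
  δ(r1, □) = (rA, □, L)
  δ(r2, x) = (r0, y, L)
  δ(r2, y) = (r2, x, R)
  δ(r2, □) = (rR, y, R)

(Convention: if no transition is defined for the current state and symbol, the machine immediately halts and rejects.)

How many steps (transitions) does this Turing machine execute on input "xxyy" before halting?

Execution trace:
Initial: [r0]xxyy
Step 1: δ(r0, x) = (r1, y, R) → y[r1]xyy
Step 2: δ(r1, x) = (r0, □, L) → [r0]y□yy
Step 3: δ(r0, y) = (r1, x, R) → x[r1]□yy
Step 4: δ(r1, □) = (rA, □, L) → [rA]x□yy

The machine reaches the accept state rA and halts.

The machine executed 4 steps before halting.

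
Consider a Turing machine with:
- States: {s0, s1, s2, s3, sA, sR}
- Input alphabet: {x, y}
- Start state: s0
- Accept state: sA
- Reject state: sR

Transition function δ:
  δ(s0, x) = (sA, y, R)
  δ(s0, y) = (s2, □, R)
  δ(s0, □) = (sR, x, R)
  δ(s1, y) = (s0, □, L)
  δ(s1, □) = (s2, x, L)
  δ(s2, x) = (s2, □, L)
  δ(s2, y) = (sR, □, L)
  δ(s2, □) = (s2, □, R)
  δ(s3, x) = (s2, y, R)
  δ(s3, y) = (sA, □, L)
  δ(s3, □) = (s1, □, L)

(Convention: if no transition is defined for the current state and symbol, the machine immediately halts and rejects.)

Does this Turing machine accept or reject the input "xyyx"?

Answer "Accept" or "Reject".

Execution trace:
Initial: [s0]xyyx
Step 1: δ(s0, x) = (sA, y, R) → y[sA]yyx

The machine reaches the accept state sA and halts.

Answer: Accept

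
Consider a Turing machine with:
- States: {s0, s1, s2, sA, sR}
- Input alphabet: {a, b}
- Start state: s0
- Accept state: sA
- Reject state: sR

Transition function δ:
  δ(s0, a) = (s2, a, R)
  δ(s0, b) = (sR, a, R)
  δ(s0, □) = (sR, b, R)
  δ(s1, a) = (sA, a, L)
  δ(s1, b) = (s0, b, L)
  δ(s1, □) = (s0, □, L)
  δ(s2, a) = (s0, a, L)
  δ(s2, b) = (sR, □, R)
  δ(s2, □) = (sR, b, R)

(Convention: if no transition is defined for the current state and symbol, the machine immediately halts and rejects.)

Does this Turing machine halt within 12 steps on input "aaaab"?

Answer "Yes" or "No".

Execution trace:
Initial: [s0]aaaab
Step 1: δ(s0, a) = (s2, a, R) → a[s2]aaab
Step 2: δ(s2, a) = (s0, a, L) → [s0]aaaab
Step 3: δ(s0, a) = (s2, a, R) → a[s2]aaab
Step 4: δ(s2, a) = (s0, a, L) → [s0]aaaab
Step 5: δ(s0, a) = (s2, a, R) → a[s2]aaab
Step 6: δ(s2, a) = (s0, a, L) → [s0]aaaab
Step 7: δ(s0, a) = (s2, a, R) → a[s2]aaab
Step 8: δ(s2, a) = (s0, a, L) → [s0]aaaab
Step 9: δ(s0, a) = (s2, a, R) → a[s2]aaab
Step 10: δ(s2, a) = (s0, a, L) → [s0]aaaab
Step 11: δ(s0, a) = (s2, a, R) → a[s2]aaab
Step 12: δ(s2, a) = (s0, a, L) → [s0]aaaab

The machine has not reached a halting state after 12 steps.
The machine did not halt within the 12-step bound.

Answer: No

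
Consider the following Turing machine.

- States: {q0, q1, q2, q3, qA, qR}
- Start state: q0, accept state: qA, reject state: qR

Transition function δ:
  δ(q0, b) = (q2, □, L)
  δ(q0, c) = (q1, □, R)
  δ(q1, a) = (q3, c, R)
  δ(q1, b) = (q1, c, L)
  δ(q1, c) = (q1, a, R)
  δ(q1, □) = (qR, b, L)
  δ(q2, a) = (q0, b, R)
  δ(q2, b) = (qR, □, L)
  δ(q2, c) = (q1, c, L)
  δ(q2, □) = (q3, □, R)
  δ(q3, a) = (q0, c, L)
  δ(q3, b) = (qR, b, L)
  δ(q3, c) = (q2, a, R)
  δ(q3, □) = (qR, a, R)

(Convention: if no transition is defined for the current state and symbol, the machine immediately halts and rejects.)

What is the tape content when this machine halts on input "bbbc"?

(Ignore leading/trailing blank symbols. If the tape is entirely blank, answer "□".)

Execution trace:
Initial: [q0]bbbc
Step 1: δ(q0, b) = (q2, □, L) → [q2]□□bbc
Step 2: δ(q2, □) = (q3, □, R) → □[q3]□bbc
Step 3: δ(q3, □) = (qR, a, R) → □a[qR]bbc

The machine reaches the reject state qR and halts.

Final tape (ignoring leading/trailing blanks): abbc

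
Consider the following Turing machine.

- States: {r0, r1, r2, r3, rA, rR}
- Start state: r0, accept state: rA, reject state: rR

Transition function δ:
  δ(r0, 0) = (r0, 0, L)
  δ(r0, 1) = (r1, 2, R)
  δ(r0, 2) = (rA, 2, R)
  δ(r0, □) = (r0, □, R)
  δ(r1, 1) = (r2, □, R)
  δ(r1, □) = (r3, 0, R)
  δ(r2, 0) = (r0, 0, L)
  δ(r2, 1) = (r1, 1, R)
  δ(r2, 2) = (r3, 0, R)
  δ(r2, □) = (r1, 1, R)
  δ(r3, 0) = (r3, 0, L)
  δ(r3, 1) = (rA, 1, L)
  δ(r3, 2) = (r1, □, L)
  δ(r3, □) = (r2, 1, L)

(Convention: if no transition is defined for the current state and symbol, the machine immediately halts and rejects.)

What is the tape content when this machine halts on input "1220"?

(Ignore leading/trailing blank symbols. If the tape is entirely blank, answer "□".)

Execution trace:
Initial: [r0]1220
Step 1: δ(r0, 1) = (r1, 2, R) → 2[r1]220

No transition is defined for δ(r1, 2). By convention the machine halts and rejects.

Final tape (ignoring leading/trailing blanks): 2220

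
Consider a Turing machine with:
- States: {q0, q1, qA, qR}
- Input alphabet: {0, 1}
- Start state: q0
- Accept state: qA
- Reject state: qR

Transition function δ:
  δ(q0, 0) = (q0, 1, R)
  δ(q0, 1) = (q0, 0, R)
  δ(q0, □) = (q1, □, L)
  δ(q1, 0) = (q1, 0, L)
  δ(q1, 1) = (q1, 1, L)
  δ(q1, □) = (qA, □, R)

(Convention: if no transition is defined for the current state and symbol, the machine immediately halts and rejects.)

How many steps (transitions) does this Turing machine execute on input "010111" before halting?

Execution trace:
Initial: [q0]010111
Step 1: δ(q0, 0) = (q0, 1, R) → 1[q0]10111
Step 2: δ(q0, 1) = (q0, 0, R) → 10[q0]0111
Step 3: δ(q0, 0) = (q0, 1, R) → 101[q0]111
Step 4: δ(q0, 1) = (q0, 0, R) → 1010[q0]11
Step 5: δ(q0, 1) = (q0, 0, R) → 10100[q0]1
Step 6: δ(q0, 1) = (q0, 0, R) → 101000[q0]□
Step 7: δ(q0, □) = (q1, □, L) → 10100[q1]0□
Step 8: δ(q1, 0) = (q1, 0, L) → 1010[q1]00□
Step 9: δ(q1, 0) = (q1, 0, L) → 101[q1]000□
Step 10: δ(q1, 0) = (q1, 0, L) → 10[q1]1000□
Step 11: δ(q1, 1) = (q1, 1, L) → 1[q1]01000□
Step 12: δ(q1, 0) = (q1, 0, L) → [q1]101000□
Step 13: δ(q1, 1) = (q1, 1, L) → [q1]□101000□
Step 14: δ(q1, □) = (qA, □, R) → □[qA]101000□

The machine reaches the accept state qA and halts.

The machine executed 14 steps before halting.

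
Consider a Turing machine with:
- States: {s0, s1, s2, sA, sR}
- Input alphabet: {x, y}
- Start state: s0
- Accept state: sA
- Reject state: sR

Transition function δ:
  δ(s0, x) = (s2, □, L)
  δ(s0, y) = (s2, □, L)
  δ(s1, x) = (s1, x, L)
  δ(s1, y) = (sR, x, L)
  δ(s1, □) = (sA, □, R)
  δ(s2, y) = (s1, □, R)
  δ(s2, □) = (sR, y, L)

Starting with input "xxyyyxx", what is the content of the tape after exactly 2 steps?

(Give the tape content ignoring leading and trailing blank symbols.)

Execution trace:
Initial: [s0]xxyyyxx
Step 1: δ(s0, x) = (s2, □, L) → [s2]□□xyyyxx
Step 2: δ(s2, □) = (sR, y, L) → [sR]□y□xyyyxx

The machine reaches the reject state sR and halts.

After 2 steps, the tape (ignoring leading/trailing blanks) is: y□xyyyxx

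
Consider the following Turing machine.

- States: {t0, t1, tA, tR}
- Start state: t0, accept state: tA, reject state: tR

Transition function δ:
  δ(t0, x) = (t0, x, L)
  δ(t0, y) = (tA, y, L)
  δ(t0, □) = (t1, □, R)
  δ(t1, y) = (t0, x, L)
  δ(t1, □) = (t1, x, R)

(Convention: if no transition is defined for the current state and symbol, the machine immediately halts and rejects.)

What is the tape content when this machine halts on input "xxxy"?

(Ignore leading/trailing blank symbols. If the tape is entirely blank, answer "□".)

Execution trace:
Initial: [t0]xxxy
Step 1: δ(t0, x) = (t0, x, L) → [t0]□xxxy
Step 2: δ(t0, □) = (t1, □, R) → □[t1]xxxy

No transition is defined for δ(t1, x). By convention the machine halts and rejects.

Final tape (ignoring leading/trailing blanks): xxxy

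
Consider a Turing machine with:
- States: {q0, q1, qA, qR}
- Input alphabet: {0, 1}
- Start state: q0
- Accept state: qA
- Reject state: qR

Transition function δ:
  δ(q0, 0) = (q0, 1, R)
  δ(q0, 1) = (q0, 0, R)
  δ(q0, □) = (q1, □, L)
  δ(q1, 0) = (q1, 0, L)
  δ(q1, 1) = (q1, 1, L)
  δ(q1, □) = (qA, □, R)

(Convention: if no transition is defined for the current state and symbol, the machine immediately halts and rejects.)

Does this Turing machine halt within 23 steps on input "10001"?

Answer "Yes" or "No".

Execution trace:
Initial: [q0]10001
Step 1: δ(q0, 1) = (q0, 0, R) → 0[q0]0001
Step 2: δ(q0, 0) = (q0, 1, R) → 01[q0]001
Step 3: δ(q0, 0) = (q0, 1, R) → 011[q0]01
Step 4: δ(q0, 0) = (q0, 1, R) → 0111[q0]1
Step 5: δ(q0, 1) = (q0, 0, R) → 01110[q0]□
Step 6: δ(q0, □) = (q1, □, L) → 0111[q1]0□
Step 7: δ(q1, 0) = (q1, 0, L) → 011[q1]10□
Step 8: δ(q1, 1) = (q1, 1, L) → 01[q1]110□
Step 9: δ(q1, 1) = (q1, 1, L) → 0[q1]1110□
Step 10: δ(q1, 1) = (q1, 1, L) → [q1]01110□
Step 11: δ(q1, 0) = (q1, 0, L) → [q1]□01110□
Step 12: δ(q1, □) = (qA, □, R) → □[qA]01110□

The machine reaches the accept state qA and halts.
The machine halted after 12 steps (within the 23-step bound).

Answer: Yes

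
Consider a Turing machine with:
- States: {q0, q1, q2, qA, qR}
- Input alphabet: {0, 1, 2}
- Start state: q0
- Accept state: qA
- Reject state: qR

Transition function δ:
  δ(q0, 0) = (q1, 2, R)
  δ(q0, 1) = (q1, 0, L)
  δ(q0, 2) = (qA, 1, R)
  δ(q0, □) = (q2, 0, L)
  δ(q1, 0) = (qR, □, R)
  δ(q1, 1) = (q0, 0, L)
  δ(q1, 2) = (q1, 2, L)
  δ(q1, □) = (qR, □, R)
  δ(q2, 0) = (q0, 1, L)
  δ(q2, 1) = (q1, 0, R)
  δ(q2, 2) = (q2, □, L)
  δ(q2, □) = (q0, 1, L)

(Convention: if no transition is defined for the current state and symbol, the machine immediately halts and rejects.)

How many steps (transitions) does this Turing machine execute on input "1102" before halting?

Execution trace:
Initial: [q0]1102
Step 1: δ(q0, 1) = (q1, 0, L) → [q1]□0102
Step 2: δ(q1, □) = (qR, □, R) → □[qR]0102

The machine reaches the reject state qR and halts.

The machine executed 2 steps before halting.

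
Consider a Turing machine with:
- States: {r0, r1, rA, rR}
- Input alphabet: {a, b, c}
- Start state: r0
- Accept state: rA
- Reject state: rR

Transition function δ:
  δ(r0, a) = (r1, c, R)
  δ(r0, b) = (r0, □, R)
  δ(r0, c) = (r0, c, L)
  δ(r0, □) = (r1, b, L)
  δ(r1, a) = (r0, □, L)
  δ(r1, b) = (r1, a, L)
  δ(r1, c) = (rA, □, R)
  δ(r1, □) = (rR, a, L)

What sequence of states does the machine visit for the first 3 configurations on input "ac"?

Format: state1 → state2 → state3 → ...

Execution trace:
Initial: [r0]ac
Step 1: δ(r0, a) = (r1, c, R) → c[r1]c
Step 2: δ(r1, c) = (rA, □, R) → c□[rA]□

The machine reaches the accept state rA and halts.

State sequence: r0 → r1 → rA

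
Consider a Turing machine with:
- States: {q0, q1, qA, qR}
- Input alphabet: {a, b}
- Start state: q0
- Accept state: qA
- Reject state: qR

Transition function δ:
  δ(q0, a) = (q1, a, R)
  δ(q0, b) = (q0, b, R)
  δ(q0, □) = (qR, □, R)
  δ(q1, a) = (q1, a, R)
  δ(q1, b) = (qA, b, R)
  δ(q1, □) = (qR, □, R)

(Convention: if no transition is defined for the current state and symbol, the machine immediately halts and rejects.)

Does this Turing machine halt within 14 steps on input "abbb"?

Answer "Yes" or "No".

Execution trace:
Initial: [q0]abbb
Step 1: δ(q0, a) = (q1, a, R) → a[q1]bbb
Step 2: δ(q1, b) = (qA, b, R) → ab[qA]bb

The machine reaches the accept state qA and halts.
The machine halted after 2 steps (within the 14-step bound).

Answer: Yes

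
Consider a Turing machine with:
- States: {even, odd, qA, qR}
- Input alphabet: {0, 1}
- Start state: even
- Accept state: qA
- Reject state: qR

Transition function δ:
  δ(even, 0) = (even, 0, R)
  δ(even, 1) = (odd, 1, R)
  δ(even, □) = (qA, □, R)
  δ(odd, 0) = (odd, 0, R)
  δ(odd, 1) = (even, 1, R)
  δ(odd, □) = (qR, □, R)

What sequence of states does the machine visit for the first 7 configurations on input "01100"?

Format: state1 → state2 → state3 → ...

Execution trace:
Initial: [even]01100
Step 1: δ(even, 0) = (even, 0, R) → 0[even]1100
Step 2: δ(even, 1) = (odd, 1, R) → 01[odd]100
Step 3: δ(odd, 1) = (even, 1, R) → 011[even]00
Step 4: δ(even, 0) = (even, 0, R) → 0110[even]0
Step 5: δ(even, 0) = (even, 0, R) → 01100[even]□
Step 6: δ(even, □) = (qA, □, R) → 01100□[qA]□

The machine reaches the accept state qA and halts.

State sequence: even → even → odd → even → even → even → qA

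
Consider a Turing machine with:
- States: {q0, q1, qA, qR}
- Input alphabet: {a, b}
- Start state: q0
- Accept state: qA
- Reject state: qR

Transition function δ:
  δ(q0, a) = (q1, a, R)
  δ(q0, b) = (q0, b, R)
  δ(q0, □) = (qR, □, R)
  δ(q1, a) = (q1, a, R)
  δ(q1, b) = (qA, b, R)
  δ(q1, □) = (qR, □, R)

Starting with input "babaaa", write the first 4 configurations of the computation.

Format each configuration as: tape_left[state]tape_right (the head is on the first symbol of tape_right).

Transitions applied:
Step 1: δ(q0, b) = (q0, b, R)
Step 2: δ(q0, a) = (q1, a, R)
Step 3: δ(q1, b) = (qA, b, R)

The first 4 configurations are:
[q0]babaaa ⊢ b[q0]abaaa ⊢ ba[q1]baaa ⊢ bab[qA]aaa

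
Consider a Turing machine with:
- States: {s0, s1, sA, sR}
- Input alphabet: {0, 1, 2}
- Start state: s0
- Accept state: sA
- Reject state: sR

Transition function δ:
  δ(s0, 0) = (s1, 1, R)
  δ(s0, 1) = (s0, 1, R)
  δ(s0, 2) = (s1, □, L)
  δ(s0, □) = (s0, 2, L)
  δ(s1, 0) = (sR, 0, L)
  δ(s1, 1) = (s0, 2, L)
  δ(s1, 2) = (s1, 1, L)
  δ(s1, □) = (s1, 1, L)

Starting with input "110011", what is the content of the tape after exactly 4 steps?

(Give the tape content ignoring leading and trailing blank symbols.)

Execution trace:
Initial: [s0]110011
Step 1: δ(s0, 1) = (s0, 1, R) → 1[s0]10011
Step 2: δ(s0, 1) = (s0, 1, R) → 11[s0]0011
Step 3: δ(s0, 0) = (s1, 1, R) → 111[s1]011
Step 4: δ(s1, 0) = (sR, 0, L) → 11[sR]1011

The machine reaches the reject state sR and halts.

After 4 steps, the tape (ignoring leading/trailing blanks) is: 111011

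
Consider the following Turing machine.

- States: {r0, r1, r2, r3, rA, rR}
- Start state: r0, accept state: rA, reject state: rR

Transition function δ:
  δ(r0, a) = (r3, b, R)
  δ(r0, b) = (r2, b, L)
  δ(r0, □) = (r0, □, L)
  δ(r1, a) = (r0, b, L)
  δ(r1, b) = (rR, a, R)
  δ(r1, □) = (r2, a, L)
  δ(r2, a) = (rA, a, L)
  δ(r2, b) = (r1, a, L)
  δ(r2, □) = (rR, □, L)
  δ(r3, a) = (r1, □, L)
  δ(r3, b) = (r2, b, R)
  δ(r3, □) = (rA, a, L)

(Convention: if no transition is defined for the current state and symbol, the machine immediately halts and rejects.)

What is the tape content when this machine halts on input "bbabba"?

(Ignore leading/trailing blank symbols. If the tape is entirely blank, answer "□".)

Execution trace:
Initial: [r0]bbabba
Step 1: δ(r0, b) = (r2, b, L) → [r2]□bbabba
Step 2: δ(r2, □) = (rR, □, L) → [rR]□□bbabba

The machine reaches the reject state rR and halts.

Final tape (ignoring leading/trailing blanks): bbabba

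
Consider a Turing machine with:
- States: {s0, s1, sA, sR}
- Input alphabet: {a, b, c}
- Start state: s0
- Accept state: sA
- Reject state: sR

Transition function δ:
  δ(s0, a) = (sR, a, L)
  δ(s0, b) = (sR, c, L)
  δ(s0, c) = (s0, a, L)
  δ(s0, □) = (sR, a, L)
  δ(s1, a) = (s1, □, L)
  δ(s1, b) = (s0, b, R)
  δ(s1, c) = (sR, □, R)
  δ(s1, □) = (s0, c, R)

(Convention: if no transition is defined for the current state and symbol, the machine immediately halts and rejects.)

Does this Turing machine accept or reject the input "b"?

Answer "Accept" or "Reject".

Execution trace:
Initial: [s0]b
Step 1: δ(s0, b) = (sR, c, L) → [sR]□c

The machine reaches the reject state sR and halts.

Answer: Reject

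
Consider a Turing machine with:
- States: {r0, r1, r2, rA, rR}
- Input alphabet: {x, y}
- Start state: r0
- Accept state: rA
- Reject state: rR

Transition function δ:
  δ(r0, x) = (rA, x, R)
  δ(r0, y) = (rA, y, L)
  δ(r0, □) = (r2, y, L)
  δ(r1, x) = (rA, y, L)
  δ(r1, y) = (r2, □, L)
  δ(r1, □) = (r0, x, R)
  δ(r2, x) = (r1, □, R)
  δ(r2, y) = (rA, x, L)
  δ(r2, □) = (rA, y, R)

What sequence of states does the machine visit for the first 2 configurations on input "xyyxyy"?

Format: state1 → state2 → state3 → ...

Execution trace:
Initial: [r0]xyyxyy
Step 1: δ(r0, x) = (rA, x, R) → x[rA]yyxyy

The machine reaches the accept state rA and halts.

State sequence: r0 → rA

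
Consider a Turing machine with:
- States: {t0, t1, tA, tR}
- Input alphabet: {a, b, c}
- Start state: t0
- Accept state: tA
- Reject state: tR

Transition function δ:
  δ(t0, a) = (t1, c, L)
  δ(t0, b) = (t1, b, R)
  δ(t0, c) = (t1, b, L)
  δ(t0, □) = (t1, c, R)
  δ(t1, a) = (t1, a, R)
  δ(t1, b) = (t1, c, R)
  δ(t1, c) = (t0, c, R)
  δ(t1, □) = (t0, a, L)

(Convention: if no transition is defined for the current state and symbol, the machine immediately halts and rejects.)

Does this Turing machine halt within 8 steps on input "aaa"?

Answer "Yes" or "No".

Execution trace:
Initial: [t0]aaa
Step 1: δ(t0, a) = (t1, c, L) → [t1]□caa
Step 2: δ(t1, □) = (t0, a, L) → [t0]□acaa
Step 3: δ(t0, □) = (t1, c, R) → c[t1]acaa
Step 4: δ(t1, a) = (t1, a, R) → ca[t1]caa
Step 5: δ(t1, c) = (t0, c, R) → cac[t0]aa
Step 6: δ(t0, a) = (t1, c, L) → ca[t1]cca
Step 7: δ(t1, c) = (t0, c, R) → cac[t0]ca
Step 8: δ(t0, c) = (t1, b, L) → ca[t1]cba

The machine has not reached a halting state after 8 steps.
The machine did not halt within the 8-step bound.

Answer: No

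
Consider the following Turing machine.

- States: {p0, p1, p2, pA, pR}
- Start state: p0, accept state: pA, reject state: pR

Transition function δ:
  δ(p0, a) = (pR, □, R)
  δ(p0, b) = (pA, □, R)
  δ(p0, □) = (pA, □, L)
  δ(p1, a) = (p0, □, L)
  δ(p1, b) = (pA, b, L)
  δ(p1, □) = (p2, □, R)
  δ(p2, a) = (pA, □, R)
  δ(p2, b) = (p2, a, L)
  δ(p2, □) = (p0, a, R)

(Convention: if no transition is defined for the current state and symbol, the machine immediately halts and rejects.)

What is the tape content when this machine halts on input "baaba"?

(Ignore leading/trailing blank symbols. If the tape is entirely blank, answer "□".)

Execution trace:
Initial: [p0]baaba
Step 1: δ(p0, b) = (pA, □, R) → □[pA]aaba

The machine reaches the accept state pA and halts.

Final tape (ignoring leading/trailing blanks): aaba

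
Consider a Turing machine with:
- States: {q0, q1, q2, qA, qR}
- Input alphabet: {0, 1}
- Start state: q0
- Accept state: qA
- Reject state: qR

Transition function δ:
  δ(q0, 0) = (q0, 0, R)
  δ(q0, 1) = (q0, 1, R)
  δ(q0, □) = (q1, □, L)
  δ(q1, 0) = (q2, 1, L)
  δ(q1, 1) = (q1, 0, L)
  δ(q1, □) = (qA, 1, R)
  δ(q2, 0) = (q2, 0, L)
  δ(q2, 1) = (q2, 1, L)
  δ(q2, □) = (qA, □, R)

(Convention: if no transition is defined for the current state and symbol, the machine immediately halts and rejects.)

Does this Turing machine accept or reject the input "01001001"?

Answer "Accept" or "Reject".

Execution trace:
Initial: [q0]01001001
Step 1: δ(q0, 0) = (q0, 0, R) → 0[q0]1001001
Step 2: δ(q0, 1) = (q0, 1, R) → 01[q0]001001
Step 3: δ(q0, 0) = (q0, 0, R) → 010[q0]01001
Step 4: δ(q0, 0) = (q0, 0, R) → 0100[q0]1001
Step 5: δ(q0, 1) = (q0, 1, R) → 01001[q0]001
Step 6: δ(q0, 0) = (q0, 0, R) → 010010[q0]01
Step 7: δ(q0, 0) = (q0, 0, R) → 0100100[q0]1
Step 8: δ(q0, 1) = (q0, 1, R) → 01001001[q0]□
Step 9: δ(q0, □) = (q1, □, L) → 0100100[q1]1□
Step 10: δ(q1, 1) = (q1, 0, L) → 010010[q1]00□
Step 11: δ(q1, 0) = (q2, 1, L) → 01001[q2]010□
Step 12: δ(q2, 0) = (q2, 0, L) → 0100[q2]1010□
Step 13: δ(q2, 1) = (q2, 1, L) → 010[q2]01010□
Step 14: δ(q2, 0) = (q2, 0, L) → 01[q2]001010□
Step 15: δ(q2, 0) = (q2, 0, L) → 0[q2]1001010□
Step 16: δ(q2, 1) = (q2, 1, L) → [q2]01001010□
Step 17: δ(q2, 0) = (q2, 0, L) → [q2]□01001010□
Step 18: δ(q2, □) = (qA, □, R) → □[qA]01001010□

The machine reaches the accept state qA and halts.

Answer: Accept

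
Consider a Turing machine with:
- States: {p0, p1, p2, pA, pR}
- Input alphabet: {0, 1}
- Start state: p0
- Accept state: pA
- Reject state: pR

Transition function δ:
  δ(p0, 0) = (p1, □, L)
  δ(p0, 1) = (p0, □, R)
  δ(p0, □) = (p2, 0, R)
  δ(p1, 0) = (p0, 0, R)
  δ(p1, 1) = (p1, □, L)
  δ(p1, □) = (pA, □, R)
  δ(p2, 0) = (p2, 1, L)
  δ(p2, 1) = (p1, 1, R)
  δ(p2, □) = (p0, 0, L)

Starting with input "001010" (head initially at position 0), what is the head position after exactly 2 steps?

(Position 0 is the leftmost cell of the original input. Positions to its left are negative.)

Execution trace (head position shown):
Step 0: [p0]001010  (head at position 0)
Step 1: move left → [p1]□□01010  (head at position -1)
Step 2: move right → □[pA]□01010  (head at position 0)

After 2 steps, the head is at position 0.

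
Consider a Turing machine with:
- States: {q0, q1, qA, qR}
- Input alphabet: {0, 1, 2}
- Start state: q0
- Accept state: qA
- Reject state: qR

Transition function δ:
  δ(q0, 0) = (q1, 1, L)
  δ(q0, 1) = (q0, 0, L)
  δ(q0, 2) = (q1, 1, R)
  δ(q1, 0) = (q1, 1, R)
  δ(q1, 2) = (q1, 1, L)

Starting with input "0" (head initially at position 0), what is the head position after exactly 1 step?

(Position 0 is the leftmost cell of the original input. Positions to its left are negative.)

Execution trace (head position shown):
Step 0: [q0]0  (head at position 0)
Step 1: move left → [q1]□1  (head at position -1)

After 1 step, the head is at position -1.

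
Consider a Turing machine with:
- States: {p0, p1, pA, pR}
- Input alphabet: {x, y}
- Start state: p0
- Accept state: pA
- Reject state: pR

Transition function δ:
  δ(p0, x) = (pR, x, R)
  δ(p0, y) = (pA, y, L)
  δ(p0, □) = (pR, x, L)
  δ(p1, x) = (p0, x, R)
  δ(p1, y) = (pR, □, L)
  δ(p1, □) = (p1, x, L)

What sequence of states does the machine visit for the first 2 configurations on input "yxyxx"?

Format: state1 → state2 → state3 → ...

Execution trace:
Initial: [p0]yxyxx
Step 1: δ(p0, y) = (pA, y, L) → [pA]□yxyxx

The machine reaches the accept state pA and halts.

State sequence: p0 → pA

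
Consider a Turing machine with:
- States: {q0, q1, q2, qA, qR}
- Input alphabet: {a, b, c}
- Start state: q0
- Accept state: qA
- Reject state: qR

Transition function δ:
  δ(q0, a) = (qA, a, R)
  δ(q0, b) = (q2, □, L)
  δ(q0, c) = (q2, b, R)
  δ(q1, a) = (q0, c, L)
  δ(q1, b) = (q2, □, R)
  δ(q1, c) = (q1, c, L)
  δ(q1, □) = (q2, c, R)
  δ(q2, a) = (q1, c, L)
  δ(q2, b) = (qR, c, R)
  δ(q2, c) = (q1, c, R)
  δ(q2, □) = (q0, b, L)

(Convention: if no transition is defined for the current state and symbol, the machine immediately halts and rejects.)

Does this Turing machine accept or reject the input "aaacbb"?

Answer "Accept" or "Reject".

Execution trace:
Initial: [q0]aaacbb
Step 1: δ(q0, a) = (qA, a, R) → a[qA]aacbb

The machine reaches the accept state qA and halts.

Answer: Accept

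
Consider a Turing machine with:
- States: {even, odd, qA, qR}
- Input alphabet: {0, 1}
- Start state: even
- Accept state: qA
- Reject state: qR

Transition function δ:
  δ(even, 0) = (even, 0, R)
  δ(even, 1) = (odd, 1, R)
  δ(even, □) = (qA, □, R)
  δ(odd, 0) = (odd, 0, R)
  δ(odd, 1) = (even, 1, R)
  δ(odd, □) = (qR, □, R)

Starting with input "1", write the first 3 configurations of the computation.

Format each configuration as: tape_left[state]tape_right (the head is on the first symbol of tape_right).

Transitions applied:
Step 1: δ(even, 1) = (odd, 1, R)
Step 2: δ(odd, □) = (qR, □, R)

The first 3 configurations are:
[even]1 ⊢ 1[odd]□ ⊢ 1□[qR]□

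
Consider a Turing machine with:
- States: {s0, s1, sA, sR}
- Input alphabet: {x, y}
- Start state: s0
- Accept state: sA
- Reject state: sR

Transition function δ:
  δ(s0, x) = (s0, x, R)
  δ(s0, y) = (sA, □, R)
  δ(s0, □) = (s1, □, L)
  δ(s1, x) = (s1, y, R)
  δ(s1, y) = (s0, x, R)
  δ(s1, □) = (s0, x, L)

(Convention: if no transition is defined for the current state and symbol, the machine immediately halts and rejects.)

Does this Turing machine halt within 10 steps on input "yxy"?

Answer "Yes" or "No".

Execution trace:
Initial: [s0]yxy
Step 1: δ(s0, y) = (sA, □, R) → □[sA]xy

The machine reaches the accept state sA and halts.
The machine halted after 1 step (within the 10-step bound).

Answer: Yes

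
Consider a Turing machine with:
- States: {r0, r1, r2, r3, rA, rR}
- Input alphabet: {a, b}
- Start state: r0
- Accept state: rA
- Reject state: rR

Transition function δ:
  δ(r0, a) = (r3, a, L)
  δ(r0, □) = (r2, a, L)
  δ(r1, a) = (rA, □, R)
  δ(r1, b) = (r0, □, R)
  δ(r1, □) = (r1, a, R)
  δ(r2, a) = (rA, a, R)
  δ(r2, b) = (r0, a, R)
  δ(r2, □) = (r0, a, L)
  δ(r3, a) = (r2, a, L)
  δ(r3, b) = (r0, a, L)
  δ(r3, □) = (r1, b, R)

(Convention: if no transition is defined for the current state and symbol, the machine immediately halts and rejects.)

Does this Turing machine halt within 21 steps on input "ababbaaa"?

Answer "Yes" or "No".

Execution trace:
Initial: [r0]ababbaaa
Step 1: δ(r0, a) = (r3, a, L) → [r3]□ababbaaa
Step 2: δ(r3, □) = (r1, b, R) → b[r1]ababbaaa
Step 3: δ(r1, a) = (rA, □, R) → b□[rA]babbaaa

The machine reaches the accept state rA and halts.
The machine halted after 3 steps (within the 21-step bound).

Answer: Yes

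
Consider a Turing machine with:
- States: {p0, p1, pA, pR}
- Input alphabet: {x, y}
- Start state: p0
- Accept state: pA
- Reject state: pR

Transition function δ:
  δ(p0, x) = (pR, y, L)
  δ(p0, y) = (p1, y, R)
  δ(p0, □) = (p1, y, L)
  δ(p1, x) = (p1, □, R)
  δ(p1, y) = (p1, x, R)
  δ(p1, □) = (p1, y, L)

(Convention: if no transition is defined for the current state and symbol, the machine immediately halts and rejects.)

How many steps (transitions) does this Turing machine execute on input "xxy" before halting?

Execution trace:
Initial: [p0]xxy
Step 1: δ(p0, x) = (pR, y, L) → [pR]□yxy

The machine reaches the reject state pR and halts.

The machine executed 1 step before halting.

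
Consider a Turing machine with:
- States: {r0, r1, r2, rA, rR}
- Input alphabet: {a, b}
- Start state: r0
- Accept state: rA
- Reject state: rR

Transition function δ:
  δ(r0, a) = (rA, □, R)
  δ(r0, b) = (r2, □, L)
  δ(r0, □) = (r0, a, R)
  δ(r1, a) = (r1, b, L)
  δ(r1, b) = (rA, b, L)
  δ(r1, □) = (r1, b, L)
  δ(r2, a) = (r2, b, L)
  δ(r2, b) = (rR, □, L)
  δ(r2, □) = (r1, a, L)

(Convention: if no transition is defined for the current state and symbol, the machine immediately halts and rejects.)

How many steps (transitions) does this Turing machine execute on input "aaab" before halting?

Execution trace:
Initial: [r0]aaab
Step 1: δ(r0, a) = (rA, □, R) → □[rA]aab

The machine reaches the accept state rA and halts.

The machine executed 1 step before halting.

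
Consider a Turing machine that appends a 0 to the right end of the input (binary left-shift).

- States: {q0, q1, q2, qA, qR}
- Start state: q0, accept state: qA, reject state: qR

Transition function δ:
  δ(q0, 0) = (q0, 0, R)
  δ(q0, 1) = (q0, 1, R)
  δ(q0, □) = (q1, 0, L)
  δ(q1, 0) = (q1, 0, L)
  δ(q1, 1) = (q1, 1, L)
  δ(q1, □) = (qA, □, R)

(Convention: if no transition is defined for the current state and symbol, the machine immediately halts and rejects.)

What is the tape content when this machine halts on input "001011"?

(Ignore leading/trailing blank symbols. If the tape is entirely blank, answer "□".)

Execution trace:
Initial: [q0]001011
Step 1: δ(q0, 0) = (q0, 0, R) → 0[q0]01011
Step 2: δ(q0, 0) = (q0, 0, R) → 00[q0]1011
Step 3: δ(q0, 1) = (q0, 1, R) → 001[q0]011
Step 4: δ(q0, 0) = (q0, 0, R) → 0010[q0]11
Step 5: δ(q0, 1) = (q0, 1, R) → 00101[q0]1
Step 6: δ(q0, 1) = (q0, 1, R) → 001011[q0]□
Step 7: δ(q0, □) = (q1, 0, L) → 00101[q1]10
Step 8: δ(q1, 1) = (q1, 1, L) → 0010[q1]110
Step 9: δ(q1, 1) = (q1, 1, L) → 001[q1]0110
Step 10: δ(q1, 0) = (q1, 0, L) → 00[q1]10110
Step 11: δ(q1, 1) = (q1, 1, L) → 0[q1]010110
Step 12: δ(q1, 0) = (q1, 0, L) → [q1]0010110
Step 13: δ(q1, 0) = (q1, 0, L) → [q1]□0010110
Step 14: δ(q1, □) = (qA, □, R) → □[qA]0010110

The machine reaches the accept state qA and halts.

Final tape (ignoring leading/trailing blanks): 0010110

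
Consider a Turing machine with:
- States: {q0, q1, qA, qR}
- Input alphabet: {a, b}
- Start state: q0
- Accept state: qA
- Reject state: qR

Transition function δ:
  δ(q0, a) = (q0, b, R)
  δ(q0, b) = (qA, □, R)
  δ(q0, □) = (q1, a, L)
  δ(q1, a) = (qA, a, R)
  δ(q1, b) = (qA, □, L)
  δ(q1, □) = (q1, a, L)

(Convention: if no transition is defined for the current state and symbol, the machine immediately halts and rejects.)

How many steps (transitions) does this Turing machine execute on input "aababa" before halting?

Execution trace:
Initial: [q0]aababa
Step 1: δ(q0, a) = (q0, b, R) → b[q0]ababa
Step 2: δ(q0, a) = (q0, b, R) → bb[q0]baba
Step 3: δ(q0, b) = (qA, □, R) → bb□[qA]aba

The machine reaches the accept state qA and halts.

The machine executed 3 steps before halting.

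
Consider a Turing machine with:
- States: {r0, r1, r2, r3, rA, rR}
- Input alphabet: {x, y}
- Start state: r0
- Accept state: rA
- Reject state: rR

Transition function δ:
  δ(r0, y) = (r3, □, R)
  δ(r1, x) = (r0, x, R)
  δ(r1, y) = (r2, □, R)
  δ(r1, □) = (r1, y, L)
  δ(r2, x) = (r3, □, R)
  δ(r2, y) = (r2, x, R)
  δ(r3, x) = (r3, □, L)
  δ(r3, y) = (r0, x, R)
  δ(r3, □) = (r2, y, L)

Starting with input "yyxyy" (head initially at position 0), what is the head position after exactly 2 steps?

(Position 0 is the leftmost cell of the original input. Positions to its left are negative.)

Execution trace (head position shown):
Step 0: [r0]yyxyy  (head at position 0)
Step 1: move right → □[r3]yxyy  (head at position 1)
Step 2: move right → □x[r0]xyy  (head at position 2)

After 2 steps, the head is at position 2.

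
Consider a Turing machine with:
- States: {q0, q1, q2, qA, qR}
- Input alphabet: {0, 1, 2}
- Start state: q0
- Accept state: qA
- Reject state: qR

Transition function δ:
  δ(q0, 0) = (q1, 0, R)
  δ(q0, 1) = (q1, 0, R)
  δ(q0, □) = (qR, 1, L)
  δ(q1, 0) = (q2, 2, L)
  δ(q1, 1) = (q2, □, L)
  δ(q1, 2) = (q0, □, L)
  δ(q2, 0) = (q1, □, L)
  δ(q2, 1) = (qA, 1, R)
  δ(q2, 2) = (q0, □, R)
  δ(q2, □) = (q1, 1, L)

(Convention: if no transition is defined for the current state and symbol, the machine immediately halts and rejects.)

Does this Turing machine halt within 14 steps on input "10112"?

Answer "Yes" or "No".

Execution trace:
Initial: [q0]10112
Step 1: δ(q0, 1) = (q1, 0, R) → 0[q1]0112
Step 2: δ(q1, 0) = (q2, 2, L) → [q2]02112
Step 3: δ(q2, 0) = (q1, □, L) → [q1]□□2112

No transition is defined for δ(q1, □). By convention the machine halts and rejects.
The machine halted after 3 steps (within the 14-step bound).

Answer: Yes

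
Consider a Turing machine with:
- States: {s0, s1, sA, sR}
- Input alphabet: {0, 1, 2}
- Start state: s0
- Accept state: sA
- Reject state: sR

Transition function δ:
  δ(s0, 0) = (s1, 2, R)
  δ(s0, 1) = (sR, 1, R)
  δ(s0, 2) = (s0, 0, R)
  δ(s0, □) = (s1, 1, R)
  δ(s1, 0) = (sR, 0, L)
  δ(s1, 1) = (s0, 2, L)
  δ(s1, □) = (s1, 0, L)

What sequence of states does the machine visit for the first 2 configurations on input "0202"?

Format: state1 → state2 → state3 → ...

Execution trace:
Initial: [s0]0202
Step 1: δ(s0, 0) = (s1, 2, R) → 2[s1]202

No transition is defined for δ(s1, 2). By convention the machine halts and rejects.

State sequence: s0 → s1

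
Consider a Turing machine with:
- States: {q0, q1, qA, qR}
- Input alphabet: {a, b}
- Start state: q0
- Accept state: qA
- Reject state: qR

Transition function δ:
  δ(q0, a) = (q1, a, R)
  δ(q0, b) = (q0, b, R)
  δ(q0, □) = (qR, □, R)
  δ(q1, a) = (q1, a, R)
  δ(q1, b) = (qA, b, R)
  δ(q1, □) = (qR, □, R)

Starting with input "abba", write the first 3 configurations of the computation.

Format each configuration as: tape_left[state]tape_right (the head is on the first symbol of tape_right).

Transitions applied:
Step 1: δ(q0, a) = (q1, a, R)
Step 2: δ(q1, b) = (qA, b, R)

The first 3 configurations are:
[q0]abba ⊢ a[q1]bba ⊢ ab[qA]ba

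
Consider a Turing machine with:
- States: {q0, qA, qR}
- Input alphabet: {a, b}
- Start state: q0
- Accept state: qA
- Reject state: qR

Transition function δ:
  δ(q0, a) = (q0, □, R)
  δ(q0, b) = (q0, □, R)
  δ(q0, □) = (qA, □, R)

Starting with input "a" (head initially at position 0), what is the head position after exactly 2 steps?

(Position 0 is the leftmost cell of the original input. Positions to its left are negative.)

Execution trace (head position shown):
Step 0: [q0]a  (head at position 0)
Step 1: move right → □[q0]□  (head at position 1)
Step 2: move right → □□[qA]□  (head at position 2)

After 2 steps, the head is at position 2.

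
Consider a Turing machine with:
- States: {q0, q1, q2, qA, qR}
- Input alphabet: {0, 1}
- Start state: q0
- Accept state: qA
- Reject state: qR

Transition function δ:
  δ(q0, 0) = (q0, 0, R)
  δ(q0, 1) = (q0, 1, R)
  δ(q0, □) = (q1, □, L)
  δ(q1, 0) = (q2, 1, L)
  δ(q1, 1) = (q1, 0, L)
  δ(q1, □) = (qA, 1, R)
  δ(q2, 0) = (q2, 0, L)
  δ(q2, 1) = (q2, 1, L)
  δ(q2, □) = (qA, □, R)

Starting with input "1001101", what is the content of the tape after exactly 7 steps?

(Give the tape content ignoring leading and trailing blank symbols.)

Execution trace:
Initial: [q0]1001101
Step 1: δ(q0, 1) = (q0, 1, R) → 1[q0]001101
Step 2: δ(q0, 0) = (q0, 0, R) → 10[q0]01101
Step 3: δ(q0, 0) = (q0, 0, R) → 100[q0]1101
Step 4: δ(q0, 1) = (q0, 1, R) → 1001[q0]101
Step 5: δ(q0, 1) = (q0, 1, R) → 10011[q0]01
Step 6: δ(q0, 0) = (q0, 0, R) → 100110[q0]1
Step 7: δ(q0, 1) = (q0, 1, R) → 1001101[q0]□

After 7 steps, the tape (ignoring leading/trailing blanks) is: 1001101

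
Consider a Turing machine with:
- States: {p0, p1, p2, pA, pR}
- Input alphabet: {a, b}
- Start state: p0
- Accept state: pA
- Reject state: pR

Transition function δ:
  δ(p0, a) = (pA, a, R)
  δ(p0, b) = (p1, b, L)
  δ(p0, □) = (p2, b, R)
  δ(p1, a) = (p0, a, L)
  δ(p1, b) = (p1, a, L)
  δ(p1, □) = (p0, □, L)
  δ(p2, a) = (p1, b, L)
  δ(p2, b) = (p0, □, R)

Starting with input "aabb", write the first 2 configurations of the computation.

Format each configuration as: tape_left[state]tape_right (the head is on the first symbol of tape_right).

Transitions applied:
Step 1: δ(p0, a) = (pA, a, R)

The first 2 configurations are:
[p0]aabb ⊢ a[pA]abb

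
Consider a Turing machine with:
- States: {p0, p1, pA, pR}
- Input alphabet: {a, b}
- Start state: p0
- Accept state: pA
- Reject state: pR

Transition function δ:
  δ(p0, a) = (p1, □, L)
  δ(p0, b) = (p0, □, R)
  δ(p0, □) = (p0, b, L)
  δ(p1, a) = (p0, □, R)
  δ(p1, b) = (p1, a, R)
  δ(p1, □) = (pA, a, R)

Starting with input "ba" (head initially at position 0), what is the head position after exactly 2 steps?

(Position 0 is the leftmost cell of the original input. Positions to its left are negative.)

Execution trace (head position shown):
Step 0: [p0]ba  (head at position 0)
Step 1: move right → □[p0]a  (head at position 1)
Step 2: move left → [p1]□□  (head at position 0)

After 2 steps, the head is at position 0.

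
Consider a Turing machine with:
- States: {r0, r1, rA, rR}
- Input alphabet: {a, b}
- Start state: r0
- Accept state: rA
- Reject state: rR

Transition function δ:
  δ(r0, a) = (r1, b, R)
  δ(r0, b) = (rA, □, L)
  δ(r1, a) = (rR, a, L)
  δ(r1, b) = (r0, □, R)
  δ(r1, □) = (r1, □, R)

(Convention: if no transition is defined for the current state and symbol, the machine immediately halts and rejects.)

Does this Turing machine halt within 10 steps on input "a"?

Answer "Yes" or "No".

Execution trace:
Initial: [r0]a
Step 1: δ(r0, a) = (r1, b, R) → b[r1]□
Step 2: δ(r1, □) = (r1, □, R) → b□[r1]□
Step 3: δ(r1, □) = (r1, □, R) → b□□[r1]□
Step 4: δ(r1, □) = (r1, □, R) → b□□□[r1]□
Step 5: δ(r1, □) = (r1, □, R) → b□□□□[r1]□
Step 6: δ(r1, □) = (r1, □, R) → b□□□□□[r1]□
Step 7: δ(r1, □) = (r1, □, R) → b□□□□□□[r1]□
Step 8: δ(r1, □) = (r1, □, R) → b□□□□□□□[r1]□
Step 9: δ(r1, □) = (r1, □, R) → b□□□□□□□□[r1]□
Step 10: δ(r1, □) = (r1, □, R) → b□□□□□□□□□[r1]□

The machine has not reached a halting state after 10 steps.
The machine did not halt within the 10-step bound.

Answer: No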